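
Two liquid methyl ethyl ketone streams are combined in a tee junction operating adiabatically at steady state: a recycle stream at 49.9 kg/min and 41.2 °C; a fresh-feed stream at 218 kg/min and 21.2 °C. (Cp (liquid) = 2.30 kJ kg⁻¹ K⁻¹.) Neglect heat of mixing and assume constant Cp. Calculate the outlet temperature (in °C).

Adiabatic, steady state ⇒ Σ ṁᵢCp,ᵢ(T_out − Tᵢ) = 0
Σ ṁᵢCp,ᵢTᵢ = 49.9×2.30×41.2 + 218×2.30×21.2 = 15358
Σ ṁᵢCp,ᵢ = 49.9×2.30 + 218×2.30 = 616.17
T_out = 15358 / 616.17 = 24.925 °C

T_out = 24.9 °C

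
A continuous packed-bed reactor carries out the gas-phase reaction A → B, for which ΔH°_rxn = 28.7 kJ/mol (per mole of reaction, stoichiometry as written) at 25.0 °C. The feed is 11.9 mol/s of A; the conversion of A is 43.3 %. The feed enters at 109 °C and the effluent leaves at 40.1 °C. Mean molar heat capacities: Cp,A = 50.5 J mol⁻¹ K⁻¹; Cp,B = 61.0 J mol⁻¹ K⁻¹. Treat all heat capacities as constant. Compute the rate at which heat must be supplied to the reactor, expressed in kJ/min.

Extent of reaction ξ = 0.433 × 11.9 = 5.1527 mol/s
Reaction term: ξ·ΔH°_rxn = 5.1527 × 28.7 = 147.88 kJ/s
Sensible, feed 109→25 °C: -50.48 kJ/s
Outlet flows (mol/s): A 6.7473, B 5.1527
Sensible, products 25→40.1 °C: 9.8913 kJ/s
Q = ΔH = 107.29 kJ/s = 107.29 kW
Heat supplied = 6437.6 kJ/min

Q_in = 6440 kJ/min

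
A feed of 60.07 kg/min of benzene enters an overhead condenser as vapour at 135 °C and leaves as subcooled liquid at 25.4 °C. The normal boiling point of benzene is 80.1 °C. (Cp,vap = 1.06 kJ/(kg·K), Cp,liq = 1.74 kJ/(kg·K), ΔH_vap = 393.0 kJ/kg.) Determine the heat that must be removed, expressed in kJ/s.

Q_c = 547 kJ/s

vapour 135→80.1 °C: -58.194 kJ/kg
condensation at 80.1 °C: -393 kJ/kg
liquid 80.1→25.4 °C: -95.178 kJ/kg
Δh = -58.194 + -393 + -95.178 = -546.37 kJ/kg
Q = ṁ·Δh = 60.07 kg/min × -546.37 kJ/kg = -32821 kJ/min
|Q| = 547.01 kW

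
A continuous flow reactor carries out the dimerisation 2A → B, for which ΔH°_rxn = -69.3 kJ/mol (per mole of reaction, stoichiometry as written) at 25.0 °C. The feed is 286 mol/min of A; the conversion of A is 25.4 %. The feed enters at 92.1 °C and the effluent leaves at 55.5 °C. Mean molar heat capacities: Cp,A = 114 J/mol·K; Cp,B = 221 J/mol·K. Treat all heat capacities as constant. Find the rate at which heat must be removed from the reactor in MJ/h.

Q_out = 223 MJ/h

Extent of reaction ξ = 0.254 × 286 / 2 = 36.322 mol/min
Reaction term: ξ·ΔH°_rxn = 36.322 × -69.3 = -2517.1 kJ/min
Sensible, feed 92.1→25 °C: -2187.7 kJ/min
Outlet flows (mol/min): A 213.36, B 36.322
Sensible, products 25→55.5 °C: 986.67 kJ/min
Q = ΔH = -3718.2 kJ/min = -61.97 kW
Heat removed = 223.09 MJ/h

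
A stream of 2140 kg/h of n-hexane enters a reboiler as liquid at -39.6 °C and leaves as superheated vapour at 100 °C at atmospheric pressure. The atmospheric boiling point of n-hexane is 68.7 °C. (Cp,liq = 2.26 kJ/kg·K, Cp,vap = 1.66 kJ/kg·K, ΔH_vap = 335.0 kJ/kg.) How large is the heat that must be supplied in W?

liquid -39.6→68.7 °C: 244.76 kJ/kg
vaporisation at 68.7 °C: 335 kJ/kg
vapour 68.7→100 °C: 51.958 kJ/kg
Δh = 244.76 + 335 + 51.958 = 631.72 kJ/kg
Q = ṁ·Δh = 2140 kg/h × 631.72 kJ/kg = 1.3519e+06 kJ/h
|Q| = 375.52 kW = 375520 W

Q = 376000 W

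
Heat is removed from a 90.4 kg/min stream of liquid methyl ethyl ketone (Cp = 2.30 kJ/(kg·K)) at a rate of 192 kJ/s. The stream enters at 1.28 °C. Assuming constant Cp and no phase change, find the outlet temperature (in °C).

Q = 192 kJ/s = 11520 kJ/min
ΔT = Q/(ṁ·Cp) = 11520/(90.4×2.30) = 55.406 K
T_out = 1.28 − 55.406 = -54.126 °C

T_out = -54.1 °C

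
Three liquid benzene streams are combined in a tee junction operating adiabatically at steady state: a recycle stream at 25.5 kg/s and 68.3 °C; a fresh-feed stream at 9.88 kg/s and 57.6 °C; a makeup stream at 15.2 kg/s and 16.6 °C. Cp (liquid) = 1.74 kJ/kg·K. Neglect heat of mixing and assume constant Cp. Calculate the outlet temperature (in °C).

Energy balance with Q = 0: Σ ṁᵢCp,ᵢ(T_out − Tᵢ) = 0
Σ ṁᵢCp,ᵢTᵢ = 25.5×1.74×68.3 + 9.88×1.74×57.6 + 15.2×1.74×16.6 = 4459.7
Σ ṁᵢCp,ᵢ = 25.5×1.74 + 9.88×1.74 + 15.2×1.74 = 88.009
T_out = 4459.7 / 88.009 = 50.673 °C

T_out = 50.7 °C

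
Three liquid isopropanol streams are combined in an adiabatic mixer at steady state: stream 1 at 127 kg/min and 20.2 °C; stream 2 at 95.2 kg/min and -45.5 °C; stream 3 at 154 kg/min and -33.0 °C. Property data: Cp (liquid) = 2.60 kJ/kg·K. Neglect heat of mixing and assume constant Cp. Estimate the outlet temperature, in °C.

T_out = -18.2 °C

Energy balance with Q = 0: Σ ṁᵢCp,ᵢ(T_out − Tᵢ) = 0
Σ ṁᵢCp,ᵢTᵢ = 127×2.60×20.2 + 95.2×2.60×-45.5 + 154×2.60×-33.0 = -17805
Σ ṁᵢCp,ᵢ = 127×2.60 + 95.2×2.60 + 154×2.60 = 978.12
T_out = -17805 / 978.12 = -18.204 °C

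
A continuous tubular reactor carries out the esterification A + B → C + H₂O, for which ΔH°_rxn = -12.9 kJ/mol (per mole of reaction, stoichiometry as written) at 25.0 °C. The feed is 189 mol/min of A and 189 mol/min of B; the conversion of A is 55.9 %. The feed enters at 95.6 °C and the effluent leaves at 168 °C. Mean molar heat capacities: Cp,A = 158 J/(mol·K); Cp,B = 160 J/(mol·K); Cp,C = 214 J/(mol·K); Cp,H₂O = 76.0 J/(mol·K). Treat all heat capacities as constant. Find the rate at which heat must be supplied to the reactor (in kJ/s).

Q_in = 42.8 kJ/s

Extent of reaction ξ = 0.559 × 189 = 105.65 mol/min
Reaction term: ξ·ΔH°_rxn = 105.65 × -12.9 = -1362.9 kJ/min
Sensible, feed 95.6→25 °C: -4243.2 kJ/min
Outlet flows (mol/min): A 83.349, B 83.349, C 105.65, H₂O 105.65
Sensible, products 25→168 °C: 8171.6 kJ/min
Q = ΔH = 2565.5 kJ/min = 42.758 kW
Heat supplied = 42.758 kJ/s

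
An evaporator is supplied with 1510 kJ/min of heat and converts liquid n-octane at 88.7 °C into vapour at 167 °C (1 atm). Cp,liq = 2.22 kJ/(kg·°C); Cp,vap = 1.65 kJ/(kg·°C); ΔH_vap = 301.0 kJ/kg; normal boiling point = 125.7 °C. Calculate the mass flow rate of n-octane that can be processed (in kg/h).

Δh = 2.22×(125.7−88.7) + 301.0 + 1.65×(167−125.7) = 451.28 kJ/kg
Q = 1510 kJ/min = 25.167 kJ/s = 90600 kJ/h
ṁ = Q/Δh = 90600 / 451.28 = 200.76 kg/h

ṁ = 201 kg/h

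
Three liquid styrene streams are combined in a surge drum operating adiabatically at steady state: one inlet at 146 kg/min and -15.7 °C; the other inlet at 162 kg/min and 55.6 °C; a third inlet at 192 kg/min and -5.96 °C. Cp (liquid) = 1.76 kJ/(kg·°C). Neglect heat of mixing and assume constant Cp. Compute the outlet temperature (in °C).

Energy balance with Q = 0: Σ ṁᵢCp,ᵢ(T_out − Tᵢ) = 0
T_out = Σ ṁᵢCp,ᵢTᵢ / Σ ṁᵢCp,ᵢ
      = 9804.4 / 880 = 11.141 °C

T_out = 11.1 °C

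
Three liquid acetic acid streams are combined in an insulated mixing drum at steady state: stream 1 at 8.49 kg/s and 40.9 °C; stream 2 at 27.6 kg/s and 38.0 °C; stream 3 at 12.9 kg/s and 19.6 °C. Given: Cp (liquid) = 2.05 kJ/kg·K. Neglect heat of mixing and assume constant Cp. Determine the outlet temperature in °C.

T_out = 33.7 °C

Energy balance with Q = 0: Σ ṁᵢCp,ᵢ(T_out − Tᵢ) = 0
T_out = Σ ṁᵢCp,ᵢTᵢ / Σ ṁᵢCp,ᵢ
      = 3380.2 / 100.43 = 33.658 °C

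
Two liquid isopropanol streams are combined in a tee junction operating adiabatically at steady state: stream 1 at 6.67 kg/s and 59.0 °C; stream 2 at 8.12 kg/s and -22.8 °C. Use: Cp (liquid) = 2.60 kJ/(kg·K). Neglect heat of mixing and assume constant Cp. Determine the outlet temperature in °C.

Adiabatic, steady state ⇒ Σ ṁᵢCp,ᵢ(T_out − Tᵢ) = 0
Σ ṁᵢCp,ᵢTᵢ = 6.67×2.60×59.0 + 8.12×2.60×-22.8 = 541.82
Σ ṁᵢCp,ᵢ = 6.67×2.60 + 8.12×2.60 = 38.454
T_out = 541.82 / 38.454 = 14.09 °C

T_out = 14.1 °C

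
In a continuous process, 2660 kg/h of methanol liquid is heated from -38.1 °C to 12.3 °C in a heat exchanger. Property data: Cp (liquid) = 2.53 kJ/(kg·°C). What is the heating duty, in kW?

Q = 94.2 kW

Q = ṁ·Cp·ΔT = 2660 × 2.53 × (12.3 − -38.1) = 339180 kJ/h
Converting: 339180 / 3600 s = 94.217 kW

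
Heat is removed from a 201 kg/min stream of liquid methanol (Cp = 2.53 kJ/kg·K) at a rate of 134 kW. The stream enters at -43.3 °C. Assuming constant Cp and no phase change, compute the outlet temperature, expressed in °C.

T_out = -59.1 °C

Q = 134 kW = 8040 kJ/min
ΔT = Q/(ṁ·Cp) = 8040/(201×2.53) = 15.81 K
T_out = -43.3 − 15.81 = -59.11 °C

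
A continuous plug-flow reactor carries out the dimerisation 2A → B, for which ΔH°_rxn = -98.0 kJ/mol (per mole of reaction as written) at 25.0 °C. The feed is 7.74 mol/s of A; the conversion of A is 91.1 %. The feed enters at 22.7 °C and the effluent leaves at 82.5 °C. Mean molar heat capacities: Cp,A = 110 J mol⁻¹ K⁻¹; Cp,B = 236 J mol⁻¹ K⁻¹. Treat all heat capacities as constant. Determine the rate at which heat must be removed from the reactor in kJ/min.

Q_out = 17500 kJ/min

Extent of reaction ξ = 0.911 × 7.74 / 2 = 3.5256 mol/s
Reaction term: ξ·ΔH°_rxn = 3.5256 × -98.0 = -345.51 kJ/s
Sensible, feed 22.7→25 °C: 1.9582 kJ/s
Outlet flows (mol/s): A 0.68886, B 3.5256
Sensible, products 25→82.5 °C: 52.199 kJ/s
Q = ΔH = -291.35 kJ/s = -291.35 kW
Heat removed = 17481 kJ/min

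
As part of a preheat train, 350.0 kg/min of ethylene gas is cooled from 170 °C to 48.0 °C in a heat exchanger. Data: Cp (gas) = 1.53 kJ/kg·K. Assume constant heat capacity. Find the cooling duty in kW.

Q = ṁ·Cp·ΔT = 350.0 × 1.53 × (48.0 − 170) = -65331 kJ/min
Converting: 65331 / 60 s = 1088.8 kW

Q_c = 1090 kW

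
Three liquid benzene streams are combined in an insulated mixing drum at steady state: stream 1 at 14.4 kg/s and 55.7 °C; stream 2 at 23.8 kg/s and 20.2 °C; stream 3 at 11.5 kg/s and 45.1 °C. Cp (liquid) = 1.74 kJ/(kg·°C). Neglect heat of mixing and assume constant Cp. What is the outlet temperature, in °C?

Energy balance with Q = 0: Σ ṁᵢCp,ᵢ(T_out − Tᵢ) = 0
Σ ṁᵢCp,ᵢTᵢ = 14.4×1.74×55.7 + 23.8×1.74×20.2 + 11.5×1.74×45.1 = 3134.6
Σ ṁᵢCp,ᵢ = 14.4×1.74 + 23.8×1.74 + 11.5×1.74 = 86.478
T_out = 3134.6 / 86.478 = 36.247 °C

T_out = 36.2 °C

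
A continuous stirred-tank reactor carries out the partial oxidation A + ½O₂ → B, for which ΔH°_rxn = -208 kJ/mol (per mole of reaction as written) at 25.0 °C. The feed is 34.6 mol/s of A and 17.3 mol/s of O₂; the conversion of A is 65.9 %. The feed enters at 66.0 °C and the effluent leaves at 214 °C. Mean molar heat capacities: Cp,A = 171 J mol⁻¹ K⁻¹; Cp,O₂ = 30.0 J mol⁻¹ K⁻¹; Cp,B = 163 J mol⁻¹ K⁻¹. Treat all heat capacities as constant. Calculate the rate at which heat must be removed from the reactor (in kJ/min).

Extent of reaction ξ = 0.659 × 34.6 = 22.801 mol/s
Reaction term: ξ·ΔH°_rxn = 22.801 × -208 = -4742.7 kJ/s
Sensible, feed 66.0→25 °C: -263.86 kJ/s
Outlet flows (mol/s): A 11.799, O₂ 5.8993, B 22.801
Sensible, products 25→214 °C: 1117.2 kJ/s
Q = ΔH = -3889.3 kJ/s = -3889.3 kW
Heat removed = 233360 kJ/min

Q_out = 233000 kJ/min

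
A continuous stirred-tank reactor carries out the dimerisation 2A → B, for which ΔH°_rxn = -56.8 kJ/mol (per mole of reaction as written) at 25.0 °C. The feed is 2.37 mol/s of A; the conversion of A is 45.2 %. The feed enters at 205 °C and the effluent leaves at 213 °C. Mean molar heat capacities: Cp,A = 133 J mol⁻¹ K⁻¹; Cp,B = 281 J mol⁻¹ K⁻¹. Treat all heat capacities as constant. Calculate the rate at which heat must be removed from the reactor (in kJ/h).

Extent of reaction ξ = 0.452 × 2.37 / 2 = 0.53562 mol/s
Reaction term: ξ·ΔH°_rxn = 0.53562 × -56.8 = -30.423 kJ/s
Sensible, feed 205→25 °C: -56.738 kJ/s
Outlet flows (mol/s): A 1.2988, B 0.53562
Sensible, products 25→213 °C: 60.77 kJ/s
Q = ΔH = -26.391 kJ/s = -26.391 kW
Heat removed = 95008 kJ/h

Q_out = 95000 kJ/h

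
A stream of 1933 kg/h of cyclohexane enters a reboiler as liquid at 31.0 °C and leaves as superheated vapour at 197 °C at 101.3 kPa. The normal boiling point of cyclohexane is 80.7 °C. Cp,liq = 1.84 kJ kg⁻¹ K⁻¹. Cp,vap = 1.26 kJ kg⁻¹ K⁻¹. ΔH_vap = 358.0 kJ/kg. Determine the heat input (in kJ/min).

liquid 31.0→80.7 °C: 91.448 kJ/kg
vaporisation at 80.7 °C: 358 kJ/kg
vapour 80.7→197 °C: 146.54 kJ/kg
Δh = 91.448 + 358 + 146.54 = 595.99 kJ/kg
Q = ṁ·Δh = 1933 kg/h × 595.99 kJ/kg = 1.152e+06 kJ/h
|Q| = 320.01 kW = 19201 kJ/min

Q = 19200 kJ/min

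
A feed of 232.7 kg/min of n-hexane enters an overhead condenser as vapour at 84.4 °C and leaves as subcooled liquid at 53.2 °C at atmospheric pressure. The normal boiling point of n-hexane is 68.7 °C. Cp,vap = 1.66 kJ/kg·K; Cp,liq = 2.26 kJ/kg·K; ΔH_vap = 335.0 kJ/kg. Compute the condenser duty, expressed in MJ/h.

Q_c = 5530 MJ/h

vapour 84.4→68.7 °C: -26.062 kJ/kg
condensation at 68.7 °C: -335 kJ/kg
liquid 68.7→53.2 °C: -35.03 kJ/kg
Δh = -26.062 + -335 + -35.03 = -396.09 kJ/kg
Q = ṁ·Δh = 232.7 kg/min × -396.09 kJ/kg = -92171 kJ/min
|Q| = 1536.2 kW = 5530.2 MJ/h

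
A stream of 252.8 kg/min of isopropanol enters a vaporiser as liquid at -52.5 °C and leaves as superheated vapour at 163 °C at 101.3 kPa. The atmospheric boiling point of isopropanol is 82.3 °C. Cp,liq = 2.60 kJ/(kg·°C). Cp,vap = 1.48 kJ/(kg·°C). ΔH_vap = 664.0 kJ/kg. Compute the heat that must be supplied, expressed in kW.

liquid -52.5→82.3 °C: 350.48 kJ/kg
vaporisation at 82.3 °C: 664 kJ/kg
vapour 82.3→163 °C: 119.44 kJ/kg
Δh = 350.48 + 664 + 119.44 = 1133.9 kJ/kg
Q = ṁ·Δh = 252.8 kg/min × 1133.9 kJ/kg = 286650 kJ/min
|Q| = 4777.6 kW

Q = 4780 kW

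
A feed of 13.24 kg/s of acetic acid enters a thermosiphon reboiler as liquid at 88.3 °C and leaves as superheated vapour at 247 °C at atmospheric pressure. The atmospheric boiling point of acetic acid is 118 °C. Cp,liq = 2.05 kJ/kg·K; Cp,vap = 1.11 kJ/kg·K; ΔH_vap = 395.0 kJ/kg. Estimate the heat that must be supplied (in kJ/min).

Q = 476000 kJ/min

liquid 88.3→118 °C: 60.885 kJ/kg
vaporisation at 118 °C: 395 kJ/kg
vapour 118→247 °C: 143.19 kJ/kg
Δh = 60.885 + 395 + 143.19 = 599.08 kJ/kg
Q = ṁ·Δh = 13.24 kg/s × 599.08 kJ/kg = 7931.8 kJ/s
|Q| = 7931.8 kW = 475910 kJ/min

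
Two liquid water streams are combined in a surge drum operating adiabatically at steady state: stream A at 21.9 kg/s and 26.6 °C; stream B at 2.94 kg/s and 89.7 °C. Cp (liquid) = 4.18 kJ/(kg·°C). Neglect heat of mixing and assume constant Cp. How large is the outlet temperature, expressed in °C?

No heat crosses the boundary, so H_out = H_in.
Σ ṁᵢCp,ᵢTᵢ = 21.9×4.18×26.6 + 2.94×4.18×89.7 = 3537.4
Σ ṁᵢCp,ᵢ = 21.9×4.18 + 2.94×4.18 = 103.83
T_out = 3537.4 / 103.83 = 34.068 °C

T_out = 34.1 °C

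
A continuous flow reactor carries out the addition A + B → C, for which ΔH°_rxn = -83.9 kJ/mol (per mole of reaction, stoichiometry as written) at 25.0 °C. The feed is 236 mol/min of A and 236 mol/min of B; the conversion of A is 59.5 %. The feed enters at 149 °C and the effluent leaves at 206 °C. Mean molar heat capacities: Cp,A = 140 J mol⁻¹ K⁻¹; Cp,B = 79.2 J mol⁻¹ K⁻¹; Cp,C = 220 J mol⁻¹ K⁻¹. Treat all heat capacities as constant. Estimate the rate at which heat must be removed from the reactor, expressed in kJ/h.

Extent of reaction ξ = 0.595 × 236 = 140.42 mol/min
Reaction term: ξ·ΔH°_rxn = 140.42 × -83.9 = -11781 kJ/min
Sensible, feed 149→25 °C: -6414.7 kJ/min
Outlet flows (mol/min): A 95.58, B 95.58, C 140.42
Sensible, products 25→206 °C: 9383.7 kJ/min
Q = ΔH = -8812.2 kJ/min = -146.87 kW
Heat removed = 528730 kJ/h

Q_out = 529000 kJ/h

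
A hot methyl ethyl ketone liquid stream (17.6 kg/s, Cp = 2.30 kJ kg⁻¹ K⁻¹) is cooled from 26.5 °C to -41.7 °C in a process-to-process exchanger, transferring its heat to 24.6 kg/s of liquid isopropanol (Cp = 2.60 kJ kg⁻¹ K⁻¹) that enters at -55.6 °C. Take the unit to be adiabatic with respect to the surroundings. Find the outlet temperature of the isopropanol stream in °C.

Heat released by hot stream: Q = 17.6 × 2.30 × (26.5 − -41.7) = 2760.7 kJ/s
Energy balance on cold side (adiabatic exchanger): Q = ṁ_c·Cp_c·(T_c,out − T_c,in)
T_c,out = -55.6 + 2760.7/(24.6 × 2.60) = -12.437 °C

T_c,out = -12.4 °C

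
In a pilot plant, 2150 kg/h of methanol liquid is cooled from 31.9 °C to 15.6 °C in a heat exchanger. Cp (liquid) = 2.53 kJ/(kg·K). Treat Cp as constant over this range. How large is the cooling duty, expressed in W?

Q = ṁ·Cp·ΔT = 2150 × 2.53 × (15.6 − 31.9) = -88664 kJ/h
Converting: 88664 / 3600 s = 24.629 kW
Cooling duty = 24629 W

Q_c = 24600 W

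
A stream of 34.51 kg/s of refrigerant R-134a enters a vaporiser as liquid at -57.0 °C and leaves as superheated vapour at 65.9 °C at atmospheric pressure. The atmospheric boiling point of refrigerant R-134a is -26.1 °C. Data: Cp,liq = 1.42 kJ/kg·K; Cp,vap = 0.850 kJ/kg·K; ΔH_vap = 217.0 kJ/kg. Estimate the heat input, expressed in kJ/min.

Q = 702000 kJ/min

liquid -57.0→-26.1 °C: 43.878 kJ/kg
vaporisation at -26.1 °C: 217 kJ/kg
vapour -26.1→65.9 °C: 78.2 kJ/kg
Δh = 43.878 + 217 + 78.2 = 339.08 kJ/kg
Q = ṁ·Δh = 34.51 kg/s × 339.08 kJ/kg = 11702 kJ/s
|Q| = 11702 kW = 702090 kJ/min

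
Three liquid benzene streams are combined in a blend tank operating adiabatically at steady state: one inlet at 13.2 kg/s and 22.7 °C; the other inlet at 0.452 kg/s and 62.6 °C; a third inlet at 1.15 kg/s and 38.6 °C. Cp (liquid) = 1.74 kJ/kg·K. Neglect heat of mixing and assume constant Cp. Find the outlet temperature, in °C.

T_out = 25.2 °C

Energy balance with Q = 0: Σ ṁᵢCp,ᵢ(T_out − Tᵢ) = 0
T_out = Σ ṁᵢCp,ᵢTᵢ / Σ ṁᵢCp,ᵢ
      = 647.85 / 25.755 = 25.154 °C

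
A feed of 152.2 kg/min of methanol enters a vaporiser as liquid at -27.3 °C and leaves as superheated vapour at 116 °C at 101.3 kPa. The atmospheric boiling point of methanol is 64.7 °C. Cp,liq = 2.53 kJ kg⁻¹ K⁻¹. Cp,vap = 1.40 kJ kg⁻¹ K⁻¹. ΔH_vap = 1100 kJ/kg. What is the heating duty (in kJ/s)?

Q = 3560 kJ/s

liquid -27.3→64.7 °C: 232.76 kJ/kg
vaporisation at 64.7 °C: 1100 kJ/kg
vapour 64.7→116 °C: 71.82 kJ/kg
Δh = 232.76 + 1100 + 71.82 = 1404.6 kJ/kg
Q = ṁ·Δh = 152.2 kg/min × 1404.6 kJ/kg = 213780 kJ/min
|Q| = 3563 kW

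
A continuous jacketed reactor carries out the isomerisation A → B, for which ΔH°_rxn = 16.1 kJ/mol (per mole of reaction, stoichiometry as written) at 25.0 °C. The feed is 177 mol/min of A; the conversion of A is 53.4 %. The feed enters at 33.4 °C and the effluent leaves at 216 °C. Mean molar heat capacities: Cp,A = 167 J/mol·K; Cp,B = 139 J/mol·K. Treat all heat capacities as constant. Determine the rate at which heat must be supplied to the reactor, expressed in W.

Extent of reaction ξ = 0.534 × 177 = 94.518 mol/min
Reaction term: ξ·ΔH°_rxn = 94.518 × 16.1 = 1521.7 kJ/min
Sensible, feed 33.4→25 °C: -248.3 kJ/min
Outlet flows (mol/min): A 82.482, B 94.518
Sensible, products 25→216 °C: 5140.3 kJ/min
Q = ΔH = 6413.7 kJ/min = 106.9 kW
Heat supplied = 106900 W

Q_in = 107000 W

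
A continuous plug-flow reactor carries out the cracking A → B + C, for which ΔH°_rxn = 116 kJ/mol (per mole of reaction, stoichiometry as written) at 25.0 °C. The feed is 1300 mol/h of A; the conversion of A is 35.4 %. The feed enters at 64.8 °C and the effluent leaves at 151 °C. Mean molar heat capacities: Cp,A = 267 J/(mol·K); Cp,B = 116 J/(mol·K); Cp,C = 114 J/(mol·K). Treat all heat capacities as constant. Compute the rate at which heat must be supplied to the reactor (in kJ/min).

Q_in = 1350 kJ/min

Extent of reaction ξ = 0.354 × 1300 = 460.2 mol/h
Reaction term: ξ·ΔH°_rxn = 460.2 × 116 = 53383 kJ/h
Sensible, feed 64.8→25 °C: -13815 kJ/h
Outlet flows (mol/h): A 839.8, B 460.2, C 460.2
Sensible, products 25→151 °C: 41589 kJ/h
Q = ΔH = 81158 kJ/h = 22.544 kW
Heat supplied = 1352.6 kJ/min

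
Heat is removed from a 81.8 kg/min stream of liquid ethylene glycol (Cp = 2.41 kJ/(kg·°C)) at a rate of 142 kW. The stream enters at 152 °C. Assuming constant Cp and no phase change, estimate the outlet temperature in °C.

Q = 142 kW = 8520 kJ/min
ΔT = Q/(ṁ·Cp) = 8520/(81.8×2.41) = 43.218 K
T_out = 152 − 43.218 = 108.78 °C

T_out = 109 °C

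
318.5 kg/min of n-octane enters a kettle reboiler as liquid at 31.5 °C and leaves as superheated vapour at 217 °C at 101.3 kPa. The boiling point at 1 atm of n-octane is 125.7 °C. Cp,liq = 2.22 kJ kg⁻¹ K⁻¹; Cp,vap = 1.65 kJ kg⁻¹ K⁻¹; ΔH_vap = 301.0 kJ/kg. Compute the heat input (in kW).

Q = 3510 kW

liquid 31.5→125.7 °C: 209.12 kJ/kg
vaporisation at 125.7 °C: 301 kJ/kg
vapour 125.7→217 °C: 150.64 kJ/kg
Δh = 209.12 + 301 + 150.64 = 660.77 kJ/kg
Q = ṁ·Δh = 318.5 kg/min × 660.77 kJ/kg = 210450 kJ/min
|Q| = 3507.6 kW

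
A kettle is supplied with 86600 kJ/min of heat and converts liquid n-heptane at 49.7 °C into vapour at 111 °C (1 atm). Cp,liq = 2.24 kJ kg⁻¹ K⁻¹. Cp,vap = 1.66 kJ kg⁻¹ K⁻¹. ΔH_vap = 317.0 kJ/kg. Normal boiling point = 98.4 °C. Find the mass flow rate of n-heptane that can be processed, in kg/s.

Δh = 2.24×(98.4−49.7) + 317.0 + 1.66×(111−98.4) = 447 kJ/kg
Q = 86600 kJ/min = 1443.3 kJ/s = 1443.3 kJ/s
ṁ = Q/Δh = 1443.3 / 447 = 3.2289 kg/s

ṁ = 3.23 kg/s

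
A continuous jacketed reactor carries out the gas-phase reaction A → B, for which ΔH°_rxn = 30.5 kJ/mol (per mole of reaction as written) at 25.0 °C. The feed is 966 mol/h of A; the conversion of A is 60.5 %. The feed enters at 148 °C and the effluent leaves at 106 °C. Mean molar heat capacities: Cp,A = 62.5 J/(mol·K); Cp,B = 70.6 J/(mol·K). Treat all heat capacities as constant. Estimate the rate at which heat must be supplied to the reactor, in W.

Q_in = 4350 W

Extent of reaction ξ = 0.605 × 966 = 584.43 mol/h
Reaction term: ξ·ΔH°_rxn = 584.43 × 30.5 = 17825 kJ/h
Sensible, feed 148→25 °C: -7426.1 kJ/h
Outlet flows (mol/h): A 381.57, B 584.43
Sensible, products 25→106 °C: 5273.8 kJ/h
Q = ΔH = 15673 kJ/h = 4.3536 kW
Heat supplied = 4353.6 W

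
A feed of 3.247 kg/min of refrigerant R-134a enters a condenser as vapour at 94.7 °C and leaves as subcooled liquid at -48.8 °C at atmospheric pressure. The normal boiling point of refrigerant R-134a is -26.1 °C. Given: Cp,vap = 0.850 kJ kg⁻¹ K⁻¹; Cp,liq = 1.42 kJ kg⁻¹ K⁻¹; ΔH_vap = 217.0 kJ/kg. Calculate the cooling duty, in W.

Q_c = 19000 W

vapour 94.7→-26.1 °C: -102.68 kJ/kg
condensation at -26.1 °C: -217 kJ/kg
liquid -26.1→-48.8 °C: -32.234 kJ/kg
Δh = -102.68 + -217 + -32.234 = -351.91 kJ/kg
Q = ṁ·Δh = 3.247 kg/min × -351.91 kJ/kg = -1142.7 kJ/min
|Q| = 19.044 kW = 19044 W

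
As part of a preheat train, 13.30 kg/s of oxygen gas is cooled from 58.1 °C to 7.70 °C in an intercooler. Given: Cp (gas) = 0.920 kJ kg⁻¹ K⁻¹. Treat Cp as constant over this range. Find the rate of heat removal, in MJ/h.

Q_c = 2220 MJ/h

Q = ṁ·Cp·ΔT = 13.30 × 0.920 × (7.70 − 58.1) = -616.69 kJ/s
Cooling duty = 2220.1 MJ/h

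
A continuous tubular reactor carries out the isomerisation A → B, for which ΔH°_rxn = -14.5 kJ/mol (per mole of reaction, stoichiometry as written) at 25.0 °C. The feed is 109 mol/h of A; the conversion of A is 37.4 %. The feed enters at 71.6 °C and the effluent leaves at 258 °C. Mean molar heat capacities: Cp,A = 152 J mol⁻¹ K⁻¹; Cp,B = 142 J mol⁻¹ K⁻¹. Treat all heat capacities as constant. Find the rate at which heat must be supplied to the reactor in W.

Extent of reaction ξ = 0.374 × 109 = 40.766 mol/h
Reaction term: ξ·ΔH°_rxn = 40.766 × -14.5 = -591.11 kJ/h
Sensible, feed 71.6→25 °C: -772.07 kJ/h
Outlet flows (mol/h): A 68.234, B 40.766
Sensible, products 25→258 °C: 3765.4 kJ/h
Q = ΔH = 2402.2 kJ/h = 0.66727 kW
Heat supplied = 667.27 W

Q_in = 667 W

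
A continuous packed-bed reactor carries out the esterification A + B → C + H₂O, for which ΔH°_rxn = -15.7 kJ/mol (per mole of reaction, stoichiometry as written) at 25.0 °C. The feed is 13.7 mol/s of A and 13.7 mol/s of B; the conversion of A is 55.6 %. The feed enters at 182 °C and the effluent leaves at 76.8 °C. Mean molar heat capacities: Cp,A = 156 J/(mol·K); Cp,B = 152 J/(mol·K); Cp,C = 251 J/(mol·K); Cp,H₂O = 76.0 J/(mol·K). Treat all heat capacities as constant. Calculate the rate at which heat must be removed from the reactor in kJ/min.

Q_out = 33400 kJ/min

Extent of reaction ξ = 0.556 × 13.7 = 7.6172 mol/s
Reaction term: ξ·ΔH°_rxn = 7.6172 × -15.7 = -119.59 kJ/s
Sensible, feed 182→25 °C: -662.48 kJ/s
Outlet flows (mol/s): A 6.0828, B 6.0828, C 7.6172, H₂O 7.6172
Sensible, products 25→76.8 °C: 226.07 kJ/s
Q = ΔH = -556 kJ/s = -556 kW
Heat removed = 33360 kJ/min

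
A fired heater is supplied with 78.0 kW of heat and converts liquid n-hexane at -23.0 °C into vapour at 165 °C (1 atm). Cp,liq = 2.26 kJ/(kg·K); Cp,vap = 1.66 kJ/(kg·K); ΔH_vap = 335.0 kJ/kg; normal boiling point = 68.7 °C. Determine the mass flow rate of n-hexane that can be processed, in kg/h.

ṁ = 400 kg/h

Δh = 2.26×(68.7−-23.0) + 335.0 + 1.66×(165−68.7) = 702.1 kJ/kg
Q = 78.0 kW = 78 kJ/s = 280800 kJ/h
ṁ = Q/Δh = 280800 / 702.1 = 399.94 kg/h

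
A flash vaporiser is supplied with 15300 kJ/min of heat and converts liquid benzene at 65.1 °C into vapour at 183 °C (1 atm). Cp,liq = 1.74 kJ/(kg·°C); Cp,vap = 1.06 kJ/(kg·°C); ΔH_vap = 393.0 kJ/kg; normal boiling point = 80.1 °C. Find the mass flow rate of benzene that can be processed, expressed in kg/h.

Δh = 1.74×(80.1−65.1) + 393.0 + 1.06×(183−80.1) = 528.17 kJ/kg
Q = 15300 kJ/min = 255 kJ/s = 918000 kJ/h
ṁ = Q/Δh = 918000 / 528.17 = 1738.1 kg/h

ṁ = 1740 kg/h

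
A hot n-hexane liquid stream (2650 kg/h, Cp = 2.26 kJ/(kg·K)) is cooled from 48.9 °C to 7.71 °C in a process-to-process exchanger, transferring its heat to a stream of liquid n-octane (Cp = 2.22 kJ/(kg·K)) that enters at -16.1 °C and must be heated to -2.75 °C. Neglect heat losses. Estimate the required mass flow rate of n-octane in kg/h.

Heat released by hot stream: Q = 2650 × 2.26 × (48.9 − 7.71) = 246690 kJ/h
Energy balance on cold side (adiabatic exchanger): Q = ṁ_c·Cp_c·(T_c,out − T_c,in)
ṁ_c = 246690 / [2.22 × (-2.75 − -16.1)] = 8323.6 kg/h

ṁ_c = 8320 kg/h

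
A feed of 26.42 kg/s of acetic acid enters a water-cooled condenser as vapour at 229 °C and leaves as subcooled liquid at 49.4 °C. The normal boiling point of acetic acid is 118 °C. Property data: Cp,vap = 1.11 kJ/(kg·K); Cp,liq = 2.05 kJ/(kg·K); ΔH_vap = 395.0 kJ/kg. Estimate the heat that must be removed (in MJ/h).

Q_c = 62700 MJ/h

vapour 229→118 °C: -123.21 kJ/kg
condensation at 118 °C: -395 kJ/kg
liquid 118→49.4 °C: -140.63 kJ/kg
Δh = -123.21 + -395 + -140.63 = -658.84 kJ/kg
Q = ṁ·Δh = 26.42 kg/s × -658.84 kJ/kg = -17407 kJ/s
|Q| = 17407 kW = 62664 MJ/h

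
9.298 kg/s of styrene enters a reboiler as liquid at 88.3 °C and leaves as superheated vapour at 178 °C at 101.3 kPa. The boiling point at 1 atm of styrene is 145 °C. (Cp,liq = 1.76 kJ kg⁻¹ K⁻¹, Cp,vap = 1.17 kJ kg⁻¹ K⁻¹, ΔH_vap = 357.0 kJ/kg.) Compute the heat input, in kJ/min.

liquid 88.3→145 °C: 99.792 kJ/kg
vaporisation at 145 °C: 357 kJ/kg
vapour 145→178 °C: 38.61 kJ/kg
Δh = 99.792 + 357 + 38.61 = 495.4 kJ/kg
Q = ṁ·Δh = 9.298 kg/s × 495.4 kJ/kg = 4606.2 kJ/s
|Q| = 4606.2 kW = 276370 kJ/min

Q = 276000 kJ/min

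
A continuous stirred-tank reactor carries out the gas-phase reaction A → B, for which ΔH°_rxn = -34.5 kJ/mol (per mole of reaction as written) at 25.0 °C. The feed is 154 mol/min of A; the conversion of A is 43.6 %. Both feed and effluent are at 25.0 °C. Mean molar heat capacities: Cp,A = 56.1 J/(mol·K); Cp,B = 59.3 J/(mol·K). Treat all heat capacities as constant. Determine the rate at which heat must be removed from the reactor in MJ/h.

Q_out = 139 MJ/h

Extent of reaction ξ = 0.436 × 154 = 67.144 mol/min
Reaction term: ξ·ΔH°_rxn = 67.144 × -34.5 = -2316.5 kJ/min
Q = ΔH = -2316.5 kJ/min = -38.608 kW
Heat removed = 138.99 MJ/h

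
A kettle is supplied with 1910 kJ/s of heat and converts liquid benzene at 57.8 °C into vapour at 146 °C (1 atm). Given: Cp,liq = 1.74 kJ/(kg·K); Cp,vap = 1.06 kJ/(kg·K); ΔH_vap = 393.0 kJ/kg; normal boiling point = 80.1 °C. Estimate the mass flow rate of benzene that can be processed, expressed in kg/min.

Δh = 1.74×(80.1−57.8) + 393.0 + 1.06×(146−80.1) = 501.66 kJ/kg
Q = 1910 kJ/s = 1910 kJ/s = 114600 kJ/min
ṁ = Q/Δh = 114600 / 501.66 = 228.44 kg/min

ṁ = 228 kg/min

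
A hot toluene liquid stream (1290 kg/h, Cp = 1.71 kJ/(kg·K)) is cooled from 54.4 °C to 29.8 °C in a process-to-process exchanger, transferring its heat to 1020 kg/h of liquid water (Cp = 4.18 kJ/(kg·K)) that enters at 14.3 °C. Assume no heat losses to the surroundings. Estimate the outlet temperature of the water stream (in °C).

T_c,out = 27.0 °C

Heat released by hot stream: Q = 1290 × 1.71 × (54.4 − 29.8) = 54265 kJ/h
Energy balance on cold side (adiabatic exchanger): Q = ṁ_c·Cp_c·(T_c,out − T_c,in)
T_c,out = 14.3 + 54265/(1020 × 4.18) = 27.028 °C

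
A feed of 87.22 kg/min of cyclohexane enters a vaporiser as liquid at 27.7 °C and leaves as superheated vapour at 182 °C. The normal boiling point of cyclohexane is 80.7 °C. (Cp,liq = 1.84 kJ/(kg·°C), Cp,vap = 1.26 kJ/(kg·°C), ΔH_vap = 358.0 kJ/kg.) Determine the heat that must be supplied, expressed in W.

Q = 848000 W

liquid 27.7→80.7 °C: 97.52 kJ/kg
vaporisation at 80.7 °C: 358 kJ/kg
vapour 80.7→182 °C: 127.64 kJ/kg
Δh = 97.52 + 358 + 127.64 = 583.16 kJ/kg
Q = ṁ·Δh = 87.22 kg/min × 583.16 kJ/kg = 50863 kJ/min
|Q| = 847.72 kW = 847720 W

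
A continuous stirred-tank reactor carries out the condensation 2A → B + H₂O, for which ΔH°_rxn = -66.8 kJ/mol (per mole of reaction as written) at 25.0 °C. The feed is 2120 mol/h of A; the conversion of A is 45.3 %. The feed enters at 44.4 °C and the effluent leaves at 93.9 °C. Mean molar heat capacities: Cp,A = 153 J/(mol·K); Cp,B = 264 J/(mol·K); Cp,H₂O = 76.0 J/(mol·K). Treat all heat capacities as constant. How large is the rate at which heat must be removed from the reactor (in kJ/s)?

Extent of reaction ξ = 0.453 × 2120 / 2 = 480.18 mol/h
Reaction term: ξ·ΔH°_rxn = 480.18 × -66.8 = -32076 kJ/h
Sensible, feed 44.4→25 °C: -6292.6 kJ/h
Outlet flows (mol/h): A 1159.6, B 480.18, H₂O 480.18
Sensible, products 25→93.9 °C: 23473 kJ/h
Q = ΔH = -14895 kJ/h = -4.1376 kW
Heat removed = 4.1376 kJ/s

Q_out = 4.14 kJ/s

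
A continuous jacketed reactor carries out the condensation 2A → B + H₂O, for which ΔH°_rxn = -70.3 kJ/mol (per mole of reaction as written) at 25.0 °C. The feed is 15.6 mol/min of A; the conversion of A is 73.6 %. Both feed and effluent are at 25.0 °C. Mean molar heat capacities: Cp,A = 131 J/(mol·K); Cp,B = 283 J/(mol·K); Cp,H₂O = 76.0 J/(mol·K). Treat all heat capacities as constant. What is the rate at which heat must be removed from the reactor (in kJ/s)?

Extent of reaction ξ = 0.736 × 15.6 / 2 = 5.7408 mol/min
Reaction term: ξ·ΔH°_rxn = 5.7408 × -70.3 = -403.58 kJ/min
Q = ΔH = -403.58 kJ/min = -6.7263 kW
Heat removed = 6.7263 kJ/s

Q_out = 6.73 kJ/s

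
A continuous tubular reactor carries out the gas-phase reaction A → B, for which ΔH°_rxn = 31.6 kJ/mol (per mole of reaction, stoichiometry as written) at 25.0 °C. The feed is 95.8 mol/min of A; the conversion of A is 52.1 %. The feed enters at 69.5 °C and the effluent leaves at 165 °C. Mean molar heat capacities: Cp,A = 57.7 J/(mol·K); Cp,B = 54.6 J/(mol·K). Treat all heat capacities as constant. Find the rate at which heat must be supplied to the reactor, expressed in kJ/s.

Q_in = 34.7 kJ/s

Extent of reaction ξ = 0.521 × 95.8 = 49.912 mol/min
Reaction term: ξ·ΔH°_rxn = 49.912 × 31.6 = 1577.2 kJ/min
Sensible, feed 69.5→25 °C: -245.98 kJ/min
Outlet flows (mol/min): A 45.888, B 49.912
Sensible, products 25→165 °C: 752.21 kJ/min
Q = ΔH = 2083.4 kJ/min = 34.724 kW
Heat supplied = 34.724 kJ/s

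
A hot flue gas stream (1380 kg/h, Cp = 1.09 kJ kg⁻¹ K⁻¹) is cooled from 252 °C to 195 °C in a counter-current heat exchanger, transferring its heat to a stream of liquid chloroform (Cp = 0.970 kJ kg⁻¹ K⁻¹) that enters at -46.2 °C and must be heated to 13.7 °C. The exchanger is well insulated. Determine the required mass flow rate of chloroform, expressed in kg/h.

Heat released by hot stream: Q = 1380 × 1.09 × (252 − 195) = 85739 kJ/h
Energy balance on cold side (adiabatic exchanger): Q = ṁ_c·Cp_c·(T_c,out − T_c,in)
ṁ_c = 85739 / [0.970 × (13.7 − -46.2)] = 1475.6 kg/h

ṁ_c = 1480 kg/h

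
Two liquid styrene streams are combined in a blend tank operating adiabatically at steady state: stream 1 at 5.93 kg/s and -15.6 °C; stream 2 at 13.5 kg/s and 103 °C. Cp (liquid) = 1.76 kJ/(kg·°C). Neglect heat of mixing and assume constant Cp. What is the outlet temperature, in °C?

Energy balance with Q = 0: Σ ṁᵢCp,ᵢ(T_out − Tᵢ) = 0
Σ ṁᵢCp,ᵢTᵢ = 5.93×1.76×-15.6 + 13.5×1.76×103 = 2284.5
Σ ṁᵢCp,ᵢ = 5.93×1.76 + 13.5×1.76 = 34.197
T_out = 2284.5 / 34.197 = 66.803 °C

T_out = 66.8 °C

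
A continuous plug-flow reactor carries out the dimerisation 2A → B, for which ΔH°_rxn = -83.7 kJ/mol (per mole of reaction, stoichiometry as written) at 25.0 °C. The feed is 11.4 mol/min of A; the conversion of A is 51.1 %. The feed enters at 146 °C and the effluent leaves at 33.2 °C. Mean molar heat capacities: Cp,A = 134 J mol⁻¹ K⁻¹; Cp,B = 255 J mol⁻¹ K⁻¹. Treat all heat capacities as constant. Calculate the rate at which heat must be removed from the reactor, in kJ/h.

Q_out = 25000 kJ/h

Extent of reaction ξ = 0.511 × 11.4 / 2 = 2.9127 mol/min
Reaction term: ξ·ΔH°_rxn = 2.9127 × -83.7 = -243.79 kJ/min
Sensible, feed 146→25 °C: -184.84 kJ/min
Outlet flows (mol/min): A 5.5746, B 2.9127
Sensible, products 25→33.2 °C: 12.216 kJ/min
Q = ΔH = -416.42 kJ/min = -6.9403 kW
Heat removed = 24985 kJ/h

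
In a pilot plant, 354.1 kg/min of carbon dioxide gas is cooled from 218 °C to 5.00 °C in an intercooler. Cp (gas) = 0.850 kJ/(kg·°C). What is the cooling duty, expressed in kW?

Q = ṁ·Cp·ΔT = 354.1 × 0.850 × (5.00 − 218) = -64110 kJ/min
Converting: 64110 / 60 s = 1068.5 kW

Q_c = 1070 kW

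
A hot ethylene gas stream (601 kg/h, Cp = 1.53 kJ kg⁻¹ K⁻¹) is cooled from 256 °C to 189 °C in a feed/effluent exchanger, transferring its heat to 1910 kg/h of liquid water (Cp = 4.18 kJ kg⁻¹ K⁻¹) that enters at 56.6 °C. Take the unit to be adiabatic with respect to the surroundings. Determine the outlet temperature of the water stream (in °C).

T_c,out = 64.3 °C

Heat released by hot stream: Q = 601 × 1.53 × (256 − 189) = 61609 kJ/h
Energy balance on cold side (adiabatic exchanger): Q = ṁ_c·Cp_c·(T_c,out − T_c,in)
T_c,out = 56.6 + 61609/(1910 × 4.18) = 64.317 °C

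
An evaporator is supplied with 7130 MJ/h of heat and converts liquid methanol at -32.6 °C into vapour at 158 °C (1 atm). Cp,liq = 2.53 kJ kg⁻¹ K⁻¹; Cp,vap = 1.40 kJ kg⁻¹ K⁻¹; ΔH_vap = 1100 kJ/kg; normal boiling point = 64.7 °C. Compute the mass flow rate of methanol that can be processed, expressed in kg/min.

Δh = 2.53×(64.7−-32.6) + 1100 + 1.40×(158−64.7) = 1476.8 kJ/kg
Q = 7130 MJ/h = 1980.6 kJ/s = 118830 kJ/min
ṁ = Q/Δh = 118830 / 1476.8 = 80.467 kg/min

ṁ = 80.5 kg/min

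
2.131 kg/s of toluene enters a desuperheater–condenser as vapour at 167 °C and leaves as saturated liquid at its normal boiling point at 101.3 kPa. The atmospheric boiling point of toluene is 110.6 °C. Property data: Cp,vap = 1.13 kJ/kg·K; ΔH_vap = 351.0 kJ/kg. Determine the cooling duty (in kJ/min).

vapour 167→110.6 °C: -63.732 kJ/kg
condensation at 110.6 °C: -351 kJ/kg
Δh = -63.732 + -351 = -414.73 kJ/kg
Q = ṁ·Δh = 2.131 kg/s × -414.73 kJ/kg = -883.79 kJ/s
|Q| = 883.79 kW = 53028 kJ/min

Q_c = 53000 kJ/min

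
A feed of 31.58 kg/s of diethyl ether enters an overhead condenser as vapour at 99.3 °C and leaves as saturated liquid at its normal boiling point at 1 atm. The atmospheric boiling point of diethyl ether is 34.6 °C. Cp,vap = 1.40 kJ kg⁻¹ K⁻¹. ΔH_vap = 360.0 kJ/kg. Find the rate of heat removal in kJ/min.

Q_c = 854000 kJ/min

vapour 99.3→34.6 °C: -90.58 kJ/kg
condensation at 34.6 °C: -360 kJ/kg
Δh = -90.58 + -360 = -450.58 kJ/kg
Q = ṁ·Δh = 31.58 kg/s × -450.58 kJ/kg = -14229 kJ/s
|Q| = 14229 kW = 853760 kJ/min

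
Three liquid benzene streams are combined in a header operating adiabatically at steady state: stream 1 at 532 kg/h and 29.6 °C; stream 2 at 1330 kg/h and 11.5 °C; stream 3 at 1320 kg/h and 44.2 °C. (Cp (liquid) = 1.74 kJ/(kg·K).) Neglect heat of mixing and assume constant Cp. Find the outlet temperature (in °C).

Energy balance with Q = 0: Σ ṁᵢCp,ᵢ(T_out − Tᵢ) = 0
Σ ṁᵢCp,ᵢTᵢ = 532×1.74×29.6 + 1330×1.74×11.5 + 1320×1.74×44.2 = 155530
Σ ṁᵢCp,ᵢ = 532×1.74 + 1330×1.74 + 1320×1.74 = 5536.7
T_out = 155530 / 5536.7 = 28.091 °C

T_out = 28.1 °C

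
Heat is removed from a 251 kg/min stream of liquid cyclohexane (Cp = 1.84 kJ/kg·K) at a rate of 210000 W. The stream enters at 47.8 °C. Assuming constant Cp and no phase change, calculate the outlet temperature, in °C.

T_out = 20.5 °C

Q = 210000 W = 12600 kJ/min
ΔT = Q/(ṁ·Cp) = 12600/(251×1.84) = 27.282 K
T_out = 47.8 − 27.282 = 20.518 °C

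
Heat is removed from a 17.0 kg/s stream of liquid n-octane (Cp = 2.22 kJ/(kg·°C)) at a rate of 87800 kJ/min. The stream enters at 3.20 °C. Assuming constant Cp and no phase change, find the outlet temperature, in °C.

Q = 87800 kJ/min = 1463.3 kJ/s
ΔT = Q/(ṁ·Cp) = 1463.3/(17.0×2.22) = 38.774 K
T_out = 3.20 − 38.774 = -35.574 °C

T_out = -35.6 °C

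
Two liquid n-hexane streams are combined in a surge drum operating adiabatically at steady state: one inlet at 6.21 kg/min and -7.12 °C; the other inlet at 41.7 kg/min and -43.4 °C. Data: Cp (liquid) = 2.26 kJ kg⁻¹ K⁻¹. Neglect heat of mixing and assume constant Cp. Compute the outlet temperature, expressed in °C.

No heat crosses the boundary, so H_out = H_in.
T_out = Σ ṁᵢCp,ᵢTᵢ / Σ ṁᵢCp,ᵢ
      = -4190 / 108.28 = -38.697 °C

T_out = -38.7 °C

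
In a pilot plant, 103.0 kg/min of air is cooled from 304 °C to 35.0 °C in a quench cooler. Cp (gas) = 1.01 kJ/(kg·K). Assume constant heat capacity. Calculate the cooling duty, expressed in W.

Q = ṁ·Cp·ΔT = 103.0 × 1.01 × (35.0 − 304) = -27984 kJ/min
Converting: 27984 / 60 s = 466.4 kW
Cooling duty = 466400 W

Q_c = 466000 W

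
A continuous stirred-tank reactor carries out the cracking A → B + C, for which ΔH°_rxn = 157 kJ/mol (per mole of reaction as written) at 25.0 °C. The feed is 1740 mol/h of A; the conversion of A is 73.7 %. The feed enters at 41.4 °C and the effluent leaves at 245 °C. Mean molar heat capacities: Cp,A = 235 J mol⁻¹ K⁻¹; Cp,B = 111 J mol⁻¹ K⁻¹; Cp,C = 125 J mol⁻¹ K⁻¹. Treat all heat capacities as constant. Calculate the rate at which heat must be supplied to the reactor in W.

Q_in = 79100 W

Extent of reaction ξ = 0.737 × 1740 = 1282.4 mol/h
Reaction term: ξ·ΔH°_rxn = 1282.4 × 157 = 201330 kJ/h
Sensible, feed 41.4→25 °C: -6706 kJ/h
Outlet flows (mol/h): A 457.62, B 1282.4, C 1282.4
Sensible, products 25→245 °C: 90240 kJ/h
Q = ΔH = 284870 kJ/h = 79.13 kW
Heat supplied = 79130 W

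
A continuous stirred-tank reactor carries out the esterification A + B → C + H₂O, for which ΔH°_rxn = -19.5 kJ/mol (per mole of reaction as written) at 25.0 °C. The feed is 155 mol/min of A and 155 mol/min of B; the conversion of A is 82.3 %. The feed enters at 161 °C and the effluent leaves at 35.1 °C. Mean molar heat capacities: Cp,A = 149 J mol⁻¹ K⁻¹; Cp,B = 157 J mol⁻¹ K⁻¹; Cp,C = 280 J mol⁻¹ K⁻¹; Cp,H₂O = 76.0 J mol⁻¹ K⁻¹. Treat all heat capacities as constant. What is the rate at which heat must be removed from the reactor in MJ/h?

Q_out = 504 MJ/h

Extent of reaction ξ = 0.823 × 155 = 127.56 mol/min
Reaction term: ξ·ΔH°_rxn = 127.56 × -19.5 = -2487.5 kJ/min
Sensible, feed 161→25 °C: -6450.5 kJ/min
Outlet flows (mol/min): A 27.435, B 27.435, C 127.56, H₂O 127.56
Sensible, products 25→35.1 °C: 543.46 kJ/min
Q = ΔH = -8394.5 kJ/min = -139.91 kW
Heat removed = 503.67 MJ/h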